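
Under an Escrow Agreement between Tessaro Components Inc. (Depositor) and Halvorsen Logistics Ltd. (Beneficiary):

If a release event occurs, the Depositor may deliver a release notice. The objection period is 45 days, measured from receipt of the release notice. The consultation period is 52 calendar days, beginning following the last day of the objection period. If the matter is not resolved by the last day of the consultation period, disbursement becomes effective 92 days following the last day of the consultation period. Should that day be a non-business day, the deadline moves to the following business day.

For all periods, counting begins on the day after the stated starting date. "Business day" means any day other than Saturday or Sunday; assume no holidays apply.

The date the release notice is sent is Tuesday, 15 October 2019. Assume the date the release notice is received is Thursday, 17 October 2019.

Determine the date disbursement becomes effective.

Adding 45 calendar days to 17 October 2019 gives 1 December 2019, which is the last day of the objection period.
The last day of the consultation period: 52 calendar days after 1 December 2019 is 22 January 2020.
Adding 92 calendar days to 22 January 2020 gives 23 April 2020, which is the date disbursement becomes effective. 23 April 2020 is a Thursday, so no roll-forward applies.

23 April 2020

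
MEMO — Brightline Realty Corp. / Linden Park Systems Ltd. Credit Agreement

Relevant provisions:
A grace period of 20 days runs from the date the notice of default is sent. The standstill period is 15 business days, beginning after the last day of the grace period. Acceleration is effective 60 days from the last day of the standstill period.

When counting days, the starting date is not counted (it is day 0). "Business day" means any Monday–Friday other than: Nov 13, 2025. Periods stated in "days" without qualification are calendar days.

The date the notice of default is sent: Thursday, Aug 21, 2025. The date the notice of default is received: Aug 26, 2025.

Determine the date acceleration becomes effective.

The last day of the grace period: Aug 21, 2025 + 20 days = Sep 10, 2025.
The last day of the standstill period: 15 business days after Wednesday, Sep 10, 2025, skipping weekends — Sep 11, Sep 12, Sep 15, Sep 16, …, Sep 29, Sep 30, Oct 1 — lands on Wednesday, Oct 1, 2025.
The date acceleration becomes effective: Oct 1, 2025 + 60 days = Nov 30, 2025.

Nov 30, 2025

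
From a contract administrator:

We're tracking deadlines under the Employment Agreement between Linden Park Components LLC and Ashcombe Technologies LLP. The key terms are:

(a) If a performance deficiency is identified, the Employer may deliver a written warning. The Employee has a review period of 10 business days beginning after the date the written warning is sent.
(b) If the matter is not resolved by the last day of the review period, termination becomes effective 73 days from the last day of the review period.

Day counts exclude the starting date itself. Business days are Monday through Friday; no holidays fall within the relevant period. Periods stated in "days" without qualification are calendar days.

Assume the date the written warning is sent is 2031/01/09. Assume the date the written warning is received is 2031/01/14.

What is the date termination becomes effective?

2031/04/06

The last day of the review period: counting 10 business days from Thursday, 2031/01/09 (Jan 10, Jan 13, Jan 14, Jan 15, Jan 16, Jan 17, Jan 20, Jan 21, Jan 22, Jan 23, skipping weekends) reaches Thursday, 2031/01/23.
The date termination becomes effective: 73 calendar days after 2031/01/23 is 2031/04/06.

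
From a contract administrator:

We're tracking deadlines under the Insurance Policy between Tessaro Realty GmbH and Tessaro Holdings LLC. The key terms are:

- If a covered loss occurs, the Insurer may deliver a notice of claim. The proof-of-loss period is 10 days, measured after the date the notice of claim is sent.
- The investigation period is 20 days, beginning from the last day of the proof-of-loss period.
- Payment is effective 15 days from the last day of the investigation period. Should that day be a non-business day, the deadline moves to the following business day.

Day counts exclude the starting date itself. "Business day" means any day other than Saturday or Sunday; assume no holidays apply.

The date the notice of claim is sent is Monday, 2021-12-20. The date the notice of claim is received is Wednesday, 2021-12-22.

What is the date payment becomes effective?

Adding 10 calendar days to 2021-12-20 gives 2021-12-30, which is the last day of the proof-of-loss period.
The last day of the investigation period: 20 calendar days after 2021-12-30 is 2022-01-19.
The date payment becomes effective: 15 calendar days after 2022-01-19 is 2022-02-03. 2022-02-03 is a Thursday, so no roll-forward applies.

2022-02-03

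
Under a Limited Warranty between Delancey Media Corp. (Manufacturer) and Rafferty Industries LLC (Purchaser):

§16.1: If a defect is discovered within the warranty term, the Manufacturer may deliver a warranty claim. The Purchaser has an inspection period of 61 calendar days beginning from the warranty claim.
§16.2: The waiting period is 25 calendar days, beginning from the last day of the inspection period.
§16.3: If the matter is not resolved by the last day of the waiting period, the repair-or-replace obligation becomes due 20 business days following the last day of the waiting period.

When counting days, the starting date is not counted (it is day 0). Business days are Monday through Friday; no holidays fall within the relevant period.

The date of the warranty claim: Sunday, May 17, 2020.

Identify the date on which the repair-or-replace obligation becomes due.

The last day of the inspection period: 61 calendar days after May 17, 2020 is July 17, 2020.
The last day of the waiting period: July 17, 2020 + 25 days = August 11, 2020.
From Tuesday, August 11, 2020, 20 business days (Aug 12, Aug 13, Aug 14, Aug 17, …, Sep 4, Sep 7, Sep 8, skipping weekends) brings us to Tuesday, September 8, 2020, which is the date on which the repair-or-replace obligation becomes due.

September 8, 2020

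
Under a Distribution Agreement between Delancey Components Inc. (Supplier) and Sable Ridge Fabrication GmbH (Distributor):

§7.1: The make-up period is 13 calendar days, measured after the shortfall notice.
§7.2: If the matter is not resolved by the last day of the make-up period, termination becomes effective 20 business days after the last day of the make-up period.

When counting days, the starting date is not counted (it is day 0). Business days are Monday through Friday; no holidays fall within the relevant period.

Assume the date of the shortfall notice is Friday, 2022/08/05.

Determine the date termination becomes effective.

The last day of the make-up period: 2022/08/05 + 13 days = 2022/08/18.
The date termination becomes effective: 20 business days after Thursday, 2022/08/18, skipping weekends — Aug 19, Aug 22, Aug 23, Aug 24, …, Sep 13, Sep 14, Sep 15 — lands on Thursday, 2022/09/15.

2022/09/15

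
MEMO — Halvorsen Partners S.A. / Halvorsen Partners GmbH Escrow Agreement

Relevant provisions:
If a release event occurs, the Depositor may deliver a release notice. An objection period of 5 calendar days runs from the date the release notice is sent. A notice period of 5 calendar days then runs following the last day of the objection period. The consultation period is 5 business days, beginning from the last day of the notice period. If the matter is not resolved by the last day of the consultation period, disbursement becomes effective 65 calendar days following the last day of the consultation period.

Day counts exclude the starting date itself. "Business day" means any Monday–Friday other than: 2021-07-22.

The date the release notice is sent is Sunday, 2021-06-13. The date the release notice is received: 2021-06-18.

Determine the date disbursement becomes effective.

2021-09-03

Adding 5 calendar days to 2021-06-13 gives 2021-06-18, which is the last day of the objection period.
Adding 5 calendar days to 2021-06-18 gives 2021-06-23, which is the last day of the notice period.
From Wednesday, 2021-06-23, 5 business days (Jun 24, Jun 25, Jun 28, Jun 29, Jun 30, skipping weekends) brings us to Wednesday, 2021-06-30, which is the last day of the consultation period.
Adding 65 calendar days to 2021-06-30 gives 2021-09-03, which is the date disbursement becomes effective.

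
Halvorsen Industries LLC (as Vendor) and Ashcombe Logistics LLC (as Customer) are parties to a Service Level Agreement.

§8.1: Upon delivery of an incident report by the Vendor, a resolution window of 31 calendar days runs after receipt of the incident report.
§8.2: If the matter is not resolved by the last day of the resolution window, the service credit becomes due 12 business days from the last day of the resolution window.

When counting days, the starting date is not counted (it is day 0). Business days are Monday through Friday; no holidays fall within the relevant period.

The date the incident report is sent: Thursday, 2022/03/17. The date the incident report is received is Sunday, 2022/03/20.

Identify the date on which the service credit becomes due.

The last day of the resolution window: 31 calendar days after 2022/03/20 is 2022/04/20.
The date on which the service credit becomes due: 12 business days after Wednesday, 2022/04/20, skipping weekends — Apr 21, Apr 22, Apr 25, Apr 26, …, May 4, May 5, May 6 — lands on Friday, 2022/05/06.

2022/05/06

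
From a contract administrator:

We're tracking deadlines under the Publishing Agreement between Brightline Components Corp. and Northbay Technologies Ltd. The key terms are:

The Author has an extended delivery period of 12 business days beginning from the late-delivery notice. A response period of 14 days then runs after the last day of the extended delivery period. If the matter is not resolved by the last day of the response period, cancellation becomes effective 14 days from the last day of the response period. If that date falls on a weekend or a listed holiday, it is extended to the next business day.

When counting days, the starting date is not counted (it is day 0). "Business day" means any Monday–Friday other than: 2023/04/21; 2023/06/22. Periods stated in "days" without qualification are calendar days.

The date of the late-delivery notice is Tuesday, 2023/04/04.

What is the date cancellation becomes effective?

2023/05/18

The last day of the extended delivery period: 12 business days after Tuesday, 2023/04/04, skipping weekends — Apr 5, Apr 6, Apr 7, Apr 10, …, Apr 18, Apr 19, Apr 20 — lands on Thursday, 2023/04/20.
Adding 14 calendar days to 2023/04/20 gives 2023/05/04, which is the last day of the response period.
The date cancellation becomes effective: 2023/05/04 + 14 days = 2023/05/18. 2023/05/18 is a Thursday and is not a listed holiday, so no roll-forward applies.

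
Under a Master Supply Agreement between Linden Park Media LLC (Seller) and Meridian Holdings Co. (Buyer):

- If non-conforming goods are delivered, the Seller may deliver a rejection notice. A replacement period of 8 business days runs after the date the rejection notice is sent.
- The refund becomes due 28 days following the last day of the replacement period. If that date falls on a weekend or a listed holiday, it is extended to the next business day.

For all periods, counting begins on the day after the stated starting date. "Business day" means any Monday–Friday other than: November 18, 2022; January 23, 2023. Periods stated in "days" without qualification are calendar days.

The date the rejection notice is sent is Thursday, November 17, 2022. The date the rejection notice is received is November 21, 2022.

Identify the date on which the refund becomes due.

December 28, 2022

The last day of the replacement period: 8 business days after Thursday, November 17, 2022, skipping weekends and the listed holiday on Nov 18 — Nov 21, Nov 22, Nov 23, Nov 24, Nov 25, Nov 28, Nov 29, Nov 30 — lands on Wednesday, November 30, 2022.
The date on which the refund becomes due: 28 calendar days after November 30, 2022 is December 28, 2022. December 28, 2022 is a Wednesday and is not a listed holiday, so no roll-forward applies.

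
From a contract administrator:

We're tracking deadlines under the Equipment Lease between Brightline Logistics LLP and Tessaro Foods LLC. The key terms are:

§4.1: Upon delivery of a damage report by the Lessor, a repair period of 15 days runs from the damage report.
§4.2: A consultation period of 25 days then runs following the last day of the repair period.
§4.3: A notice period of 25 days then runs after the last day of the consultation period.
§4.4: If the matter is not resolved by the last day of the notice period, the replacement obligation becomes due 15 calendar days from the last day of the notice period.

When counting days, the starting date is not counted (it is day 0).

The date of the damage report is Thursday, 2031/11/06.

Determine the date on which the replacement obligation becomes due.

Adding 15 calendar days to 2031/11/06 gives 2031/11/21, which is the last day of the repair period.
The last day of the consultation period: 25 calendar days after 2031/11/21 is 2031/12/16.
Adding 25 calendar days to 2031/12/16 gives 2032/01/10, which is the last day of the notice period.
Adding 15 calendar days to 2032/01/10 gives 2032/01/25, which is the date on which the replacement obligation becomes due.

2032/01/25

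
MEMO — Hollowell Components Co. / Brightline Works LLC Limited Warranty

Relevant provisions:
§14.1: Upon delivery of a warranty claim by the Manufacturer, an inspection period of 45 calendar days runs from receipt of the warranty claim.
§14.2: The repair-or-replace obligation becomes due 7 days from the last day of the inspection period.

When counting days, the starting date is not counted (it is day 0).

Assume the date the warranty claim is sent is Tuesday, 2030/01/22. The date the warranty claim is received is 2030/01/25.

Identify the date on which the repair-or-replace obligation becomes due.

Adding 45 calendar days to 2030/01/25 gives 2030/03/11, which is the last day of the inspection period.
Adding 7 calendar days to 2030/03/11 gives 2030/03/18, which is the date on which the repair-or-replace obligation becomes due.

2030/03/18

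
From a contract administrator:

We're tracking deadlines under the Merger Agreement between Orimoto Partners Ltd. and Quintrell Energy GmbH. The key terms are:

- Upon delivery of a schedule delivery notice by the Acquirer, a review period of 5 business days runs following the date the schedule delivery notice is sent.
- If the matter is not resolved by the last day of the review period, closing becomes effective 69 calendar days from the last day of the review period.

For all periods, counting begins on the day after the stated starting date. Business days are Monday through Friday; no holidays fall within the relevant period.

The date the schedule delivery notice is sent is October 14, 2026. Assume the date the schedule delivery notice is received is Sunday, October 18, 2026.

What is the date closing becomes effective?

The last day of the review period: 5 business days after Wednesday, October 14, 2026, skipping weekends — Oct 15, Oct 16, Oct 19, Oct 20, Oct 21 — lands on Wednesday, October 21, 2026.
Adding 69 calendar days to October 21, 2026 gives December 29, 2026, which is the date closing becomes effective.

December 29, 2026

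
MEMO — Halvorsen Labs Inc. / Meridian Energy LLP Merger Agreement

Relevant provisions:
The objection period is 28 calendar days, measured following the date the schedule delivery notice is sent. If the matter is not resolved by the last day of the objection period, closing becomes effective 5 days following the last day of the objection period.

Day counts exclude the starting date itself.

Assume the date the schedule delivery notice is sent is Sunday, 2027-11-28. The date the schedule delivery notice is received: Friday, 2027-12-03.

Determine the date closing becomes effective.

2027-12-31

The last day of the objection period: 28 calendar days after 2027-11-28 is 2027-12-26.
The date closing becomes effective: 5 calendar days after 2027-12-26 is 2027-12-31.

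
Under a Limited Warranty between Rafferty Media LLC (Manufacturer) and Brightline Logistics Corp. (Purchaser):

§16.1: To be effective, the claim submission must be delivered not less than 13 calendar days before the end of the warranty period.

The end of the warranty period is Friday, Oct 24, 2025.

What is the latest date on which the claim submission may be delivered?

Counting back 13 calendar days from Oct 24, 2025 gives Oct 11, 2025.

Oct 11, 2025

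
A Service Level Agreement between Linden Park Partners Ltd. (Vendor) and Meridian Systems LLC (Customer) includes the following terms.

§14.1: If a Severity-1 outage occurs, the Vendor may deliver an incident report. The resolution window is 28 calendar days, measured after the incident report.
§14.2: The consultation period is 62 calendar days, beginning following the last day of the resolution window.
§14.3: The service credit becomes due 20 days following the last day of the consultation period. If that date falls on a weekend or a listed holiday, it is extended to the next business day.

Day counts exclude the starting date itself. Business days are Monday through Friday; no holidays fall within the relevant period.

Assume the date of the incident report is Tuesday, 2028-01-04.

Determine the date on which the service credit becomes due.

2028-04-24

The last day of the resolution window: 2028-01-04 + 28 days = 2028-02-01.
The last day of the consultation period: 62 calendar days after 2028-02-01 is 2028-04-03.
The date on which the service credit becomes due: 20 calendar days after 2028-04-03 is 2028-04-23. That falls on a Sunday, so it rolls to the next business day, Monday, 2028-04-24.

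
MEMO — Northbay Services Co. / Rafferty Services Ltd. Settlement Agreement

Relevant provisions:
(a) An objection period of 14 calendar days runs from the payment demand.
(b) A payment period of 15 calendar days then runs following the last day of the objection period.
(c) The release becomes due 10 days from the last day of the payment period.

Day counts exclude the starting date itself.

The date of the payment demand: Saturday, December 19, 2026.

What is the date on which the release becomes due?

Adding 14 calendar days to December 19, 2026 gives January 2, 2027, which is the last day of the objection period.
The last day of the payment period: 15 calendar days after January 2, 2027 is January 17, 2027.
The date on which the release becomes due: January 17, 2027 + 10 days = January 27, 2027.

January 27, 2027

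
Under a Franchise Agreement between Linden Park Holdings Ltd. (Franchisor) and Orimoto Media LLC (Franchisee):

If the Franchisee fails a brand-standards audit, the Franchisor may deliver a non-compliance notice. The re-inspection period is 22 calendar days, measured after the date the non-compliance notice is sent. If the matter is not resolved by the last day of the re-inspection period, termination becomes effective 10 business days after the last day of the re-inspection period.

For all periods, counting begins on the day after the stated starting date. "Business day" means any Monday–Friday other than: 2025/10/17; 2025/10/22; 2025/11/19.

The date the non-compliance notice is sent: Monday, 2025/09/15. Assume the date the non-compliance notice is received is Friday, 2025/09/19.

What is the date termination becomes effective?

2025/10/23

The last day of the re-inspection period: 2025/09/15 + 22 days = 2025/10/07.
The date termination becomes effective: 10 business days after Tuesday, 2025/10/07, skipping weekends and the listed holidays on Oct 17, Oct 22 — Oct 8, Oct 9, Oct 10, Oct 13, Oct 14, Oct 15, Oct 16, Oct 20, Oct 21, Oct 23 — lands on Thursday, 2025/10/23.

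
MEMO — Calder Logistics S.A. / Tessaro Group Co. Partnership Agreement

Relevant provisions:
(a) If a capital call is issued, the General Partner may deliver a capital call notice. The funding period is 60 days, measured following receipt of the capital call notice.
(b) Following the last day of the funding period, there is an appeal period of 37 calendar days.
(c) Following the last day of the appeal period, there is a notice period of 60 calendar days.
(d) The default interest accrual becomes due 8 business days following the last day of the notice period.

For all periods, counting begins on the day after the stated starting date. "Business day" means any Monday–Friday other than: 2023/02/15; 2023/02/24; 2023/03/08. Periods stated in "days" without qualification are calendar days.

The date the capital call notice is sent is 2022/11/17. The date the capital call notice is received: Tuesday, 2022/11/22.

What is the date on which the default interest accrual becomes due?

The last day of the funding period: 2022/11/22 + 60 days = 2023/01/21.
The last day of the appeal period: 37 calendar days after 2023/01/21 is 2023/02/27.
Adding 60 calendar days to 2023/02/27 gives 2023/04/28, which is the last day of the notice period.
From Friday, 2023/04/28, 8 business days (May 1, May 2, May 3, May 4, May 5, May 8, May 9, May 10, skipping weekends) brings us to Wednesday, 2023/05/10, which is the date on which the default interest accrual becomes due.

2023/05/10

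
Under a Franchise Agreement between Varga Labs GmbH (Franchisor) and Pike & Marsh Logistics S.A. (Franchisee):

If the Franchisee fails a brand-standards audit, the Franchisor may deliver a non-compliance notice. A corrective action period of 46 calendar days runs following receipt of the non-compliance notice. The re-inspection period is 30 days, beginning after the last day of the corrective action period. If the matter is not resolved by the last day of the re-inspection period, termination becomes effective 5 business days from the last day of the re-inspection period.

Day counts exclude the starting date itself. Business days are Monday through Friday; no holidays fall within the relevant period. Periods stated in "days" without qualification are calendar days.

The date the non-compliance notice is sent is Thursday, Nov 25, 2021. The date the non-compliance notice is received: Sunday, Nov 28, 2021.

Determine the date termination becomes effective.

Feb 18, 2022

The last day of the corrective action period: 46 calendar days after Nov 28, 2021 is Jan 13, 2022.
The last day of the re-inspection period: Jan 13, 2022 + 30 days = Feb 12, 2022.
From Saturday, Feb 12, 2022, 5 business days (Feb 14, Feb 15, Feb 16, Feb 17, Feb 18, skipping weekends) brings us to Friday, Feb 18, 2022, which is the date termination becomes effective.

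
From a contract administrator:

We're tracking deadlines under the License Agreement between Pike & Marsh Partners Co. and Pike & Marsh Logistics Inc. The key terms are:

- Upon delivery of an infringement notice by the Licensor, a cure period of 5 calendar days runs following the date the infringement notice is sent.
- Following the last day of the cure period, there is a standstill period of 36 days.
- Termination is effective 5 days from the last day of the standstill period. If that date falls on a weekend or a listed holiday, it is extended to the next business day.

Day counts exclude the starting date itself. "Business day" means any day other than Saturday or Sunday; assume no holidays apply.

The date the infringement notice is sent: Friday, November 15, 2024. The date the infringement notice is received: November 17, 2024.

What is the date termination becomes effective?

Adding 5 calendar days to November 15, 2024 gives November 20, 2024, which is the last day of the cure period.
Adding 36 calendar days to November 20, 2024 gives December 26, 2024, which is the last day of the standstill period.
Adding 5 calendar days to December 26, 2024 gives December 31, 2024, which is the date termination becomes effective. December 31, 2024 is a Tuesday, so no roll-forward applies.

December 31, 2024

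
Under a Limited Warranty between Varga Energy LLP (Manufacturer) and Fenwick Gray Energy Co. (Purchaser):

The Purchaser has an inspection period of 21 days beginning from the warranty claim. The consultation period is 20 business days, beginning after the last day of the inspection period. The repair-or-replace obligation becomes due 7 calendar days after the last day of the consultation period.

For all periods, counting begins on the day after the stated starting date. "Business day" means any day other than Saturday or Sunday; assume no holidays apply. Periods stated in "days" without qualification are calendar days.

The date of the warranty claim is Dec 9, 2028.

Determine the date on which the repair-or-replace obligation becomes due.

Feb 2, 2029

The last day of the inspection period: 21 calendar days after Dec 9, 2028 is Dec 30, 2028.
From Saturday, Dec 30, 2028, 20 business days (Jan 1, Jan 2, Jan 3, Jan 4, …, Jan 24, Jan 25, Jan 26, skipping weekends) brings us to Friday, Jan 26, 2029, which is the last day of the consultation period.
The date on which the repair-or-replace obligation becomes due: Jan 26, 2029 + 7 days = Feb 2, 2029.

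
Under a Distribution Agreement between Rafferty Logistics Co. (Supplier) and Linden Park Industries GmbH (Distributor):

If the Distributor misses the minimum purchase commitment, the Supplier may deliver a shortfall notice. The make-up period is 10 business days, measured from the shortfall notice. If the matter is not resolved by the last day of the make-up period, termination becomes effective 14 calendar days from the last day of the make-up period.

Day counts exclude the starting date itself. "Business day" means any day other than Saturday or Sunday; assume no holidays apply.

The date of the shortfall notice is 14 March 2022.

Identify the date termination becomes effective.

The last day of the make-up period: 10 business days after Monday, 14 March 2022, skipping weekends — Mar 15, Mar 16, Mar 17, Mar 18, Mar 21, Mar 22, Mar 23, Mar 24, Mar 25, Mar 28 — lands on Monday, 28 March 2022.
The date termination becomes effective: 28 March 2022 + 14 days = 11 April 2022.

11 April 2022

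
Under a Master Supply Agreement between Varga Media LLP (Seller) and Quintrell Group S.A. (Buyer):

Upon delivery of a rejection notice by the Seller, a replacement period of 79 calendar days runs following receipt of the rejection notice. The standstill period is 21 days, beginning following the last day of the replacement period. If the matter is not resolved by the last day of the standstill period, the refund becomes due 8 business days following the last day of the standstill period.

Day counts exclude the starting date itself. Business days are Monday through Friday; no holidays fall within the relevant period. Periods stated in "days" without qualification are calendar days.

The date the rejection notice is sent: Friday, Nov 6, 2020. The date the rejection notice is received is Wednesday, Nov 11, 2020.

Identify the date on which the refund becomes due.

Mar 3, 2021

The last day of the replacement period: 79 calendar days after Nov 11, 2020 is Jan 29, 2021.
The last day of the standstill period: 21 calendar days after Jan 29, 2021 is Feb 19, 2021.
The date on which the refund becomes due: 8 business days after Friday, Feb 19, 2021, skipping weekends — Feb 22, Feb 23, Feb 24, Feb 25, Feb 26, Mar 1, Mar 2, Mar 3 — lands on Wednesday, Mar 3, 2021.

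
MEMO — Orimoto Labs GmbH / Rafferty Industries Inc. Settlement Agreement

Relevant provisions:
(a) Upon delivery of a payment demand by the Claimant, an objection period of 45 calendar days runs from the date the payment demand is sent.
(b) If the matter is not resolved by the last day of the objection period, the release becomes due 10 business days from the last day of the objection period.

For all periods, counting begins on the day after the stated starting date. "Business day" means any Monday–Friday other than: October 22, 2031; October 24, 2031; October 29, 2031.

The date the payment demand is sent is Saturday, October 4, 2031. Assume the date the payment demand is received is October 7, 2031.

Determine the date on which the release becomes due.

December 2, 2031

The last day of the objection period: October 4, 2031 + 45 days = November 18, 2031.
From Tuesday, November 18, 2031, 10 business days (Nov 19, Nov 20, Nov 21, Nov 24, Nov 25, Nov 26, Nov 27, Nov 28, Dec 1, Dec 2, skipping weekends) brings us to Tuesday, December 2, 2031, which is the date on which the release becomes due.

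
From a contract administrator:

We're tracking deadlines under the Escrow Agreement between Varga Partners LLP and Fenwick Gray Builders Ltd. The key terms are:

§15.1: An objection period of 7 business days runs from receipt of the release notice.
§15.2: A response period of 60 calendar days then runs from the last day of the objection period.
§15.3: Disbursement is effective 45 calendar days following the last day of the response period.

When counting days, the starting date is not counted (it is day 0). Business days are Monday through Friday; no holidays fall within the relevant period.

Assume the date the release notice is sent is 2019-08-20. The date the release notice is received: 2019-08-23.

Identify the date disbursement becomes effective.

2019-12-17

The last day of the objection period: counting 7 business days from Friday, 2019-08-23 (Aug 26, Aug 27, Aug 28, Aug 29, Aug 30, Sep 2, Sep 3, skipping weekends) reaches Tuesday, 2019-09-03.
Adding 60 calendar days to 2019-09-03 gives 2019-11-02, which is the last day of the response period.
Adding 45 calendar days to 2019-11-02 gives 2019-12-17, which is the date disbursement becomes effective.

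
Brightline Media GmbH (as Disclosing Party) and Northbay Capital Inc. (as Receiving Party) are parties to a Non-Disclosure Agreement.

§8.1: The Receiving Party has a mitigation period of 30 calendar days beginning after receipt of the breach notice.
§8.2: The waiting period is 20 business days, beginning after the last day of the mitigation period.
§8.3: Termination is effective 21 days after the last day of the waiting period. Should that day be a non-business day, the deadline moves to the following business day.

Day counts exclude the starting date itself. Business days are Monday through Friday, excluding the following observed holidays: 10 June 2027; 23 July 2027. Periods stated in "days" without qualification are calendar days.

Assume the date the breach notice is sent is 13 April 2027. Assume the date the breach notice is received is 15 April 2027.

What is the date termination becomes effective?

Adding 30 calendar days to 15 April 2027 gives 15 May 2027, which is the last day of the mitigation period.
The last day of the waiting period: counting 20 business days from Saturday, 15 May 2027 (May 17, May 18, May 19, May 20, …, Jun 9, Jun 11, Jun 14, skipping weekends and the listed holiday on Jun 10) reaches Monday, 14 June 2027.
The date termination becomes effective: 14 June 2027 + 21 days = 5 July 2027. 5 July 2027 is a Monday and is not a listed holiday, so no roll-forward applies.

5 July 2027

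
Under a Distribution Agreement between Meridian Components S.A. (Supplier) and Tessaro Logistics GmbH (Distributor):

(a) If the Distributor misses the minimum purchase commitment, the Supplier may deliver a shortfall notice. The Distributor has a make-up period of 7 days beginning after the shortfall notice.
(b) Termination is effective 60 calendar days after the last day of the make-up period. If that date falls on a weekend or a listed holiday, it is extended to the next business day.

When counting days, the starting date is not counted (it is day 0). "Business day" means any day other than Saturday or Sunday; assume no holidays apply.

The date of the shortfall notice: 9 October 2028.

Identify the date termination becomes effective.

Adding 7 calendar days to 9 October 2028 gives 16 October 2028, which is the last day of the make-up period.
The date termination becomes effective: 60 calendar days after 16 October 2028 is 15 December 2028. 15 December 2028 is a Friday, so no roll-forward applies.

15 December 2028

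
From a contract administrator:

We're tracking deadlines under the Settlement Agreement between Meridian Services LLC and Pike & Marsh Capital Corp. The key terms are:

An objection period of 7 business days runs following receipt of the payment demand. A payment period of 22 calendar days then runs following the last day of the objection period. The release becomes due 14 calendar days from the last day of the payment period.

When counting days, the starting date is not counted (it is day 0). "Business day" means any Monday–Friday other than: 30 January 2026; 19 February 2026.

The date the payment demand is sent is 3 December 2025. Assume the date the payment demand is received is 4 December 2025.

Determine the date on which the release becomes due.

The last day of the objection period: 7 business days after Thursday, 4 December 2025, skipping weekends — Dec 5, Dec 8, Dec 9, Dec 10, Dec 11, Dec 12, Dec 15 — lands on Monday, 15 December 2025.
Adding 22 calendar days to 15 December 2025 gives 6 January 2026, which is the last day of the payment period.
The date on which the release becomes due: 6 January 2026 + 14 days = 20 January 2026.

20 January 2026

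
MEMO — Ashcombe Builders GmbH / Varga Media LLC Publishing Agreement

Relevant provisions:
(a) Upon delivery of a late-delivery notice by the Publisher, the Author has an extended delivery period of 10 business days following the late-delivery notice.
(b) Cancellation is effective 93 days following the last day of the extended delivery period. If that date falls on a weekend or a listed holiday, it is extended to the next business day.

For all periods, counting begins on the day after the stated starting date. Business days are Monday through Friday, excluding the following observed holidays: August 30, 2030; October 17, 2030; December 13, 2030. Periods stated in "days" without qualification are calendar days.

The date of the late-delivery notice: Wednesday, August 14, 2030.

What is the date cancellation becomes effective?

November 29, 2030

From Wednesday, August 14, 2030, 10 business days (Aug 15, Aug 16, Aug 19, Aug 20, Aug 21, Aug 22, Aug 23, Aug 26, Aug 27, Aug 28, skipping weekends) brings us to Wednesday, August 28, 2030, which is the last day of the extended delivery period.
The date cancellation becomes effective: August 28, 2030 + 93 days = November 29, 2030. November 29, 2030 is a Friday and is not a listed holiday, so no roll-forward applies.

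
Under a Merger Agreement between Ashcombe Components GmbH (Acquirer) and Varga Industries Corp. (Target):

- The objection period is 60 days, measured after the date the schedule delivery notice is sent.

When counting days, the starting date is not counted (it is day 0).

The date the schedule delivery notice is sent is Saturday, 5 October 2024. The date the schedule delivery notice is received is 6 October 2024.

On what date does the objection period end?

4 December 2024

Adding 60 calendar days to 5 October 2024 gives 4 December 2024, which is the last day of the objection period.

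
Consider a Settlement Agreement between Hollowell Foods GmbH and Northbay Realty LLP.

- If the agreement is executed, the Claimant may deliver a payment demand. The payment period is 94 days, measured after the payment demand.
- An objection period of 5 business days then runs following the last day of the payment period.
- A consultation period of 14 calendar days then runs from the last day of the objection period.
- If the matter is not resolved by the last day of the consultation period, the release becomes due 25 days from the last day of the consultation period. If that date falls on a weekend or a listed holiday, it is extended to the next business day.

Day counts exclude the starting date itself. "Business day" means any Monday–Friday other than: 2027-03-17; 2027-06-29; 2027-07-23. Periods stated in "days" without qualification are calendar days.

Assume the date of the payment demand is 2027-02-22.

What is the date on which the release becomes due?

2027-07-12

Adding 94 calendar days to 2027-02-22 gives 2027-05-27, which is the last day of the payment period.
The last day of the objection period: counting 5 business days from Thursday, 2027-05-27 (May 28, May 31, Jun 1, Jun 2, Jun 3, skipping weekends) reaches Thursday, 2027-06-03.
The last day of the consultation period: 2027-06-03 + 14 days = 2027-06-17.
Adding 25 calendar days to 2027-06-17 gives 2027-07-12, which is the date on which the release becomes due. 2027-07-12 is a Monday and is not a listed holiday, so no roll-forward applies.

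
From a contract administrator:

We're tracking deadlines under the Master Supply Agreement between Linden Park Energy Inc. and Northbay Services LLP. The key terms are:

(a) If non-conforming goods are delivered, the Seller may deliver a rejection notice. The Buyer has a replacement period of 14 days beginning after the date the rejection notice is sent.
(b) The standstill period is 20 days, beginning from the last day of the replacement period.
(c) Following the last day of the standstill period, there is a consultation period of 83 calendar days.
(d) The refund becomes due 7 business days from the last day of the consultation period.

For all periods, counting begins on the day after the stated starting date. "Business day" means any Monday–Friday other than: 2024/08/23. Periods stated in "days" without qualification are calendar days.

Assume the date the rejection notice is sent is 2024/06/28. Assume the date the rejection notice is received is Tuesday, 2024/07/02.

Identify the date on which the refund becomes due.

Adding 14 calendar days to 2024/06/28 gives 2024/07/12, which is the last day of the replacement period.
Adding 20 calendar days to 2024/07/12 gives 2024/08/01, which is the last day of the standstill period.
The last day of the consultation period: 83 calendar days after 2024/08/01 is 2024/10/23.
From Wednesday, 2024/10/23, 7 business days (Oct 24, Oct 25, Oct 28, Oct 29, Oct 30, Oct 31, Nov 1, skipping weekends) brings us to Friday, 2024/11/01, which is the date on which the refund becomes due.

2024/11/01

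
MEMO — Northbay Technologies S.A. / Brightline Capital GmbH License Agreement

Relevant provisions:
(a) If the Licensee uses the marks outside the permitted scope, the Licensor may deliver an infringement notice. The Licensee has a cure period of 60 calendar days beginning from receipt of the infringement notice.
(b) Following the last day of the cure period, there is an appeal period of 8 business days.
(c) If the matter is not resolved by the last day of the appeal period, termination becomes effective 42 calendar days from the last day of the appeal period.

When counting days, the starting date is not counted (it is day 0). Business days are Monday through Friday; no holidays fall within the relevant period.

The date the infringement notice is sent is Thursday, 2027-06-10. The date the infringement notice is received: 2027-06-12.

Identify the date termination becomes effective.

Adding 60 calendar days to 2027-06-12 gives 2027-08-11, which is the last day of the cure period.
The last day of the appeal period: counting 8 business days from Wednesday, 2027-08-11 (Aug 12, Aug 13, Aug 16, Aug 17, Aug 18, Aug 19, Aug 20, Aug 23, skipping weekends) reaches Monday, 2027-08-23.
Adding 42 calendar days to 2027-08-23 gives 2027-10-04, which is the date termination becomes effective.

2027-10-04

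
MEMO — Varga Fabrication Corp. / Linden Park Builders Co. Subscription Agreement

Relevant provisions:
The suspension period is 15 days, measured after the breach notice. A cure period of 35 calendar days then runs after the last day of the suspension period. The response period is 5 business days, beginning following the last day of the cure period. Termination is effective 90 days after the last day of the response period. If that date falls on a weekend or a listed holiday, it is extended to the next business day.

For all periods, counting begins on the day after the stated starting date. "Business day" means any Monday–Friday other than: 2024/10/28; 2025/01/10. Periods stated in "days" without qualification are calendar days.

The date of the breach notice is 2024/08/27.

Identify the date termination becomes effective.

2025/01/21

The last day of the suspension period: 15 calendar days after 2024/08/27 is 2024/09/11.
The last day of the cure period: 35 calendar days after 2024/09/11 is 2024/10/16.
From Wednesday, 2024/10/16, 5 business days (Oct 17, Oct 18, Oct 21, Oct 22, Oct 23, skipping weekends) brings us to Wednesday, 2024/10/23, which is the last day of the response period.
The date termination becomes effective: 2024/10/23 + 90 days = 2025/01/21. 2025/01/21 is a Tuesday and is not a listed holiday, so no roll-forward applies.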